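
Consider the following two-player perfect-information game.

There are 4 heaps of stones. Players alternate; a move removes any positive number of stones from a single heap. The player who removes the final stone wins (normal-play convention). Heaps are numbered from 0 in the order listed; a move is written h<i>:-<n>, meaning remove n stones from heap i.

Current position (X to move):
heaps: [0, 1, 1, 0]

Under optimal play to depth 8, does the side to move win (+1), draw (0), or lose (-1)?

value((0,1,1,0), X) = -1

[(0,1,1,0)] X move#1: h1:-1:-1/(0,0,1,0)*, h2:-1:-1/(0,1,0,0)
[(0,0,1,0)] O move#2: h2:-1:+1/(0,0,0,0)*
[(0,0,0,0)] end (terminal -1, X#3); searched (0,1,1,0) to 8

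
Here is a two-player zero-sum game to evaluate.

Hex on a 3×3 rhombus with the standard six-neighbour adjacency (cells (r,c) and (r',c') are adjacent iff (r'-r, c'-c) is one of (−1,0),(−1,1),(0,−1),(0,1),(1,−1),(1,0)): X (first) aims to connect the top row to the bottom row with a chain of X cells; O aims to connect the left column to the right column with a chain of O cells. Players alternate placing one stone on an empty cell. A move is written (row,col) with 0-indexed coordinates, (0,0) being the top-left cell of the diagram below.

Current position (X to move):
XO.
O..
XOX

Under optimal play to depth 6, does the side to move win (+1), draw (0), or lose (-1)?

value(XO./O../XOX, X) = +1

[XO./O../XOX] X move#1: (0,2):+1/XOX/O../XOX*, (1,1):-1/XO./OX./XOX, (1,2):-1/XO./O.X/XOX
[XOX/O../XOX] O move#2: (1,1):-1/XOX/OO./XOX*, (1,2):-1/XOX/O.O/XOX
[XOX/OO./XOX] X move#3: (1,2):+1/XOX/OOX/XOX*
[XOX/OOX/XOX] end (terminal -1, O#4); searched XO./O../XOX to 6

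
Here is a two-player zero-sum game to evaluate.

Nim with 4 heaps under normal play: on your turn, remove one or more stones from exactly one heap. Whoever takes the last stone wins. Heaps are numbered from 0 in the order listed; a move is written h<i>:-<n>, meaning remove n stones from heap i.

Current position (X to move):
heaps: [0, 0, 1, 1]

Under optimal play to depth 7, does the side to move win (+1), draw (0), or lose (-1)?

ply 1, X at (0,0,1,1) | h2:-1=-1→(0,0,0,1)*; h3:-1=-1→(0,0,1,0)
ply 2, O at (0,0,0,1) | h3:-1=+1→(0,0,0,0)*
ply 3: (0,0,0,0) is terminal -1 (X); from (0,0,1,1) depth 7

value((0,0,1,1), X) = -1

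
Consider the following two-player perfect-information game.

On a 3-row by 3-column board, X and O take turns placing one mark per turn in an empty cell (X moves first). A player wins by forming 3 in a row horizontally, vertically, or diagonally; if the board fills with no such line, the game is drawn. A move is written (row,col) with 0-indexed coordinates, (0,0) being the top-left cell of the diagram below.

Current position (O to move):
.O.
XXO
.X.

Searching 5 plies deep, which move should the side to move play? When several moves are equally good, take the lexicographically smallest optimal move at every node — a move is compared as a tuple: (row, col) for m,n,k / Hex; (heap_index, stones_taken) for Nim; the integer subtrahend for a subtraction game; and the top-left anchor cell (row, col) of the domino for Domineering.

O's best at [.O./XXO/.X.]: (0,2)

[.O./XXO/.X.] O move#1: (0,0):+0/OO./XXO/.X., (0,2):+1/.OO/XXO/.X.*, (2,0):+0/.O./XXO/OX., (2,2):+0/.O./XXO/.XO
[.OO/XXO/.X.] X move#2: (0,0):-1/XOO/XXO/.X.*, (2,0):-1/.OO/XXO/XX., (2,2):-1/.OO/XXO/.XX
[XOO/XXO/.X.] O move#3: (2,0):-1/XOO/XXO/OX., (2,2):+1/XOO/XXO/.XO*
[XOO/XXO/.XO] end (terminal -1, X#4); searched .O./XXO/.X. to 5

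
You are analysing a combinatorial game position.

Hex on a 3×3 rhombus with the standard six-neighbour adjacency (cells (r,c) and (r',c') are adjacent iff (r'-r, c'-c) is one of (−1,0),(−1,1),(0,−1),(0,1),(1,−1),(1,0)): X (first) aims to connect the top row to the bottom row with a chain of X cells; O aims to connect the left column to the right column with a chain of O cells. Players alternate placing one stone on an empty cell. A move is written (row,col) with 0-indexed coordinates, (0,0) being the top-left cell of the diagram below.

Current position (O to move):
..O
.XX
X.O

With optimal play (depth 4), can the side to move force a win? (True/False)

O winning at [..O/.XX/X.O]: True

p1 O@[..O/.XX/X.O]: (0,0)[O.O/.XX/X.O]-1 (0,1)[.OO/.XX/X.O]+1* (1,0)[..O/OXX/X.O]-1 (2,1)[..O/.XX/XOO]-1
p2 X@[.OO/.XX/X.O]: (0,0)[XOO/.XX/X.O]-1* (1,0)[.OO/XXX/X.O]-1 (2,1)[.OO/.XX/XXO]-1
p3 O@[XOO/.XX/X.O]: (1,0)[XOO/OXX/X.O]+1* (2,1)[XOO/.XX/XOO]-1
p4 X@[XOO/OXX/X.O] terminal -1; root [..O/.XX/X.O] d4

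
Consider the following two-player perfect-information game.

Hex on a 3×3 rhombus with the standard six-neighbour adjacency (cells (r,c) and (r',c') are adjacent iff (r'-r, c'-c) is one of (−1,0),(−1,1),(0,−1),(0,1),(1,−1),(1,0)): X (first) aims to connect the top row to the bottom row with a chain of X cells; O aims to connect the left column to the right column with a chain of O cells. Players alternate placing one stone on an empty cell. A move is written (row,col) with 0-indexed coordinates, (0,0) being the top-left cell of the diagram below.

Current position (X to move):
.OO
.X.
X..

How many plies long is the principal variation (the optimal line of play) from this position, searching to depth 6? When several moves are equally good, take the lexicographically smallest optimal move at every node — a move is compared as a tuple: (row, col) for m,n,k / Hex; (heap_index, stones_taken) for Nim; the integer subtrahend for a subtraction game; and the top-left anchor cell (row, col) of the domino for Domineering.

[.OO/.X./X..] X move#1: (0,0):-1/XOO/.X./X..*, (1,0):-1/.OO/XX./X.., (1,2):-1/.OO/.XX/X.., (2,1):-1/.OO/.X./XX., (2,2):-1/.OO/.X./X.X
[XOO/.X./X..] O move#2: (1,0):+1/XOO/OX./X..*, (1,2):-1/XOO/.XO/X.., (2,1):-1/XOO/.X./XO., (2,2):-1/XOO/.X./X.O
[XOO/OX./X..] end (terminal -1, X#3); searched .OO/.X./X.. to 6

PV length from [.OO/.X./X..]: 2 plies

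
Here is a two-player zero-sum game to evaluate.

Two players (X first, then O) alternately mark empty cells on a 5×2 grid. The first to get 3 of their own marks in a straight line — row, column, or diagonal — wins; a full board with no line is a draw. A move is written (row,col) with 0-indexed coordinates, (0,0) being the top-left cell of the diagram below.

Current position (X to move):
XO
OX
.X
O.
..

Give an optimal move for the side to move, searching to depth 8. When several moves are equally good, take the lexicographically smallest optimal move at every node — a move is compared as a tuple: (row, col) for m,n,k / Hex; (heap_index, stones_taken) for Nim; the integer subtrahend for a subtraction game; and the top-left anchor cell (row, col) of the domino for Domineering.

p1 X@[XO/OX/.X/O./..]: (2,0)[XO/OX/XX/O./..]+0 (3,1)[XO/OX/.X/OX/..]+1* (4,0)[XO/OX/.X/O./X.]-1 (4,1)[XO/OX/.X/O./.X]-1
p2 O@[XO/OX/.X/OX/..] terminal -1; root [XO/OX/.X/O./..] d8

X's best at [XO/OX/.X/O./..]: (3,1)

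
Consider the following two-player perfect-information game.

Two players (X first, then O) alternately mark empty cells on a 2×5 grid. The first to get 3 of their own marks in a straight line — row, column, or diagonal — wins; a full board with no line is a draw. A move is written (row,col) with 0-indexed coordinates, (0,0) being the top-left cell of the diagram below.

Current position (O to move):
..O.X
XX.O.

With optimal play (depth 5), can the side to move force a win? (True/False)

ply 1, O at ..O.X/XX.O. | (0,0)=-1→O.O.X/XX.O.; (0,1)=-1→.OO.X/XX.O.; (0,3)=-1→..OOX/XX.O.; (1,2)=+1→..O.X/XXOO.*; (1,4)=-1→..O.X/XX.OO
ply 2, X at ..O.X/XXOO. | (0,0)=-1→X.O.X/XXOO.*; (0,1)=-1→.XO.X/XXOO.; (0,3)=-1→..OXX/XXOO.; (1,4)=-1→..O.X/XXOOX
ply 3, O at X.O.X/XXOO. | (0,1)=+1→XOO.X/XXOO.*; (0,3)=+1→X.OOX/XXOO.; (1,4)=+1→X.O.X/XXOOO
ply 4, X at XOO.X/XXOO. | (0,3)=-1→XOOXX/XXOO.*; (1,4)=-1→XOO.X/XXOOX
ply 5, O at XOOXX/XXOO. | (1,4)=+1→XOOXX/XXOOO*
ply 6: XOOXX/XXOOO is terminal -1 (X); from ..O.X/XX.O. depth 5

O winning at [..O.X/XX.O.]: True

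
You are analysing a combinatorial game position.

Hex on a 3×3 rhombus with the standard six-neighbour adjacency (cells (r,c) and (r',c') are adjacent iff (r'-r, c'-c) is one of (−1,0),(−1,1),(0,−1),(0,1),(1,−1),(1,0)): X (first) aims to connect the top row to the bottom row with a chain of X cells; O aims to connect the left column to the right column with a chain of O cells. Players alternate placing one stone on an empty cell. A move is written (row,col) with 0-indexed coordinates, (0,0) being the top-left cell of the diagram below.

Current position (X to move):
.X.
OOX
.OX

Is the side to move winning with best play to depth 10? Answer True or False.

X winning at [.X./OOX/.OX]: True

p1 X@[.X./OOX/.OX]: (0,0)[XX./OOX/.OX]-1 (0,2)[.XX/OOX/.OX]+1* (2,0)[.X./OOX/XOX]-1
p2 O@[.XX/OOX/.OX] terminal -1; root [.X./OOX/.OX] d10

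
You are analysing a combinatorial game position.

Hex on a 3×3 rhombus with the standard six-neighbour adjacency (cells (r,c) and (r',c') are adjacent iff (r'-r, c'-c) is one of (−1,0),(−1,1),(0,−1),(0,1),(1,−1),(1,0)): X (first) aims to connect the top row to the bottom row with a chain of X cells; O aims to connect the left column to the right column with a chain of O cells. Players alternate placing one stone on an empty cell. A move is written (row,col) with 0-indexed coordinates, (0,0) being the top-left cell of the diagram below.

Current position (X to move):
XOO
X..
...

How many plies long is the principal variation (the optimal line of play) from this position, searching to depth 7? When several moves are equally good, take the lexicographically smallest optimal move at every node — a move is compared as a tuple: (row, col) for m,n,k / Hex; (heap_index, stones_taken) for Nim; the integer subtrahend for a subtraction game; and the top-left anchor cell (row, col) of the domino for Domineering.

PV length from [XOO/X../...]: 3 plies

p1 X@[XOO/X../...]: (1,1)[XOO/XX./...]+1* (1,2)[XOO/X.X/...]+1 (2,0)[XOO/X../X..]+1 (2,1)[XOO/X../.X.]+1 (2,2)[XOO/X../..X]+1
p2 O@[XOO/XX./...]: (1,2)[XOO/XXO/...]-1* (2,0)[XOO/XX./O..]-1 (2,1)[XOO/XX./.O.]-1 (2,2)[XOO/XX./..O]-1
p3 X@[XOO/XXO/...]: (2,0)[XOO/XXO/X..]+1* (2,1)[XOO/XXO/.X.]+1 (2,2)[XOO/XXO/..X]+1
p4 O@[XOO/XXO/X..] terminal -1; root [XOO/X../...] d7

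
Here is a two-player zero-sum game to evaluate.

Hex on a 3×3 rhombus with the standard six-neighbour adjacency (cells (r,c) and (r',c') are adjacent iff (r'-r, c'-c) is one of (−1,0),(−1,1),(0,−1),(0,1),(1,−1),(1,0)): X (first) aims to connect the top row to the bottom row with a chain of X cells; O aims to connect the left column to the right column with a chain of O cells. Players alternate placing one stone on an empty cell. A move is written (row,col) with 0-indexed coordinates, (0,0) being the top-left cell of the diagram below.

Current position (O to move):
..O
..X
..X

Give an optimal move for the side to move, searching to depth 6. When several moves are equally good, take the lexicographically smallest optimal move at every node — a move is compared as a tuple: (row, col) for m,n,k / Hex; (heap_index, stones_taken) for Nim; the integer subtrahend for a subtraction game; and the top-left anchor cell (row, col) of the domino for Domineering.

O's best at [..O/..X/..X]: (0,0)

ply 1, O at ..O/..X/..X | (0,0)=+1→O.O/..X/..X*; (0,1)=+1→.OO/..X/..X; (1,0)=+1→..O/O.X/..X; (1,1)=+1→..O/.OX/..X; (2,0)=+1→..O/..X/O.X; (2,1)=-1→..O/..X/.OX
ply 2, X at O.O/..X/..X | (0,1)=-1→OXO/..X/..X*; (1,0)=-1→O.O/X.X/..X; (1,1)=-1→O.O/.XX/..X; (2,0)=-1→O.O/..X/X.X; (2,1)=-1→O.O/..X/.XX
ply 3, O at OXO/..X/..X | (1,0)=-1→OXO/O.X/..X; (1,1)=+1→OXO/.OX/..X*; (2,0)=-1→OXO/..X/O.X; (2,1)=-1→OXO/..X/.OX
ply 4, X at OXO/.OX/..X | (1,0)=-1→OXO/XOX/..X*; (2,0)=-1→OXO/.OX/X.X; (2,1)=-1→OXO/.OX/.XX
ply 5, O at OXO/XOX/..X | (2,0)=+1→OXO/XOX/O.X*; (2,1)=-1→OXO/XOX/.OX
ply 6: OXO/XOX/O.X is terminal -1 (X); from ..O/..X/..X depth 6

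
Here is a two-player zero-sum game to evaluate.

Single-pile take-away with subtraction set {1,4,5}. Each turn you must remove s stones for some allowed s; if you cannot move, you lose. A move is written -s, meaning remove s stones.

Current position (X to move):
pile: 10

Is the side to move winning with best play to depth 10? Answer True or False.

[10] X move#1: -1:-1/9*, -4:-1/6, -5:-1/5
[9] O move#2: -1:+1/8*, -4:-1/5, -5:-1/4
[8] X move#3: -1:-1/7*, -4:-1/4, -5:-1/3
[7] O move#4: -1:-1/6, -4:-1/3, -5:+1/2*
[2] X move#5: -1:-1/1*
[1] O move#6: -1:+1/0*
[0] end (terminal -1, X#7); searched 10 to 10

X winning at [10]: False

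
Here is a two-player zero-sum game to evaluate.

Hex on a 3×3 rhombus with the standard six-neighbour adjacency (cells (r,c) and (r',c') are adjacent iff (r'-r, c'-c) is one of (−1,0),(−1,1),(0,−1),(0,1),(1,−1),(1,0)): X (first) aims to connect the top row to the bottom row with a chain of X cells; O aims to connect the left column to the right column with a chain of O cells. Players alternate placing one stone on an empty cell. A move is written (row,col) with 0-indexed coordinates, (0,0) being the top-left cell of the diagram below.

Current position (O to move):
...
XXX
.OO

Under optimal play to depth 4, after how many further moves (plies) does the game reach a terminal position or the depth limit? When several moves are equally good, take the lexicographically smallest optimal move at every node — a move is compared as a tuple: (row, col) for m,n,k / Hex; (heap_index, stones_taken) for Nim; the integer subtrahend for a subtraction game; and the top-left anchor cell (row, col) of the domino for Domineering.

PV length from [.../XXX/.OO]: 1 ply

ply 1, O at .../XXX/.OO | (0,0)=-1→O../XXX/.OO; (0,1)=-1→.O./XXX/.OO; (0,2)=-1→..O/XXX/.OO; (2,0)=+1→.../XXX/OOO*
ply 2: .../XXX/OOO is terminal -1 (X); from .../XXX/.OO depth 4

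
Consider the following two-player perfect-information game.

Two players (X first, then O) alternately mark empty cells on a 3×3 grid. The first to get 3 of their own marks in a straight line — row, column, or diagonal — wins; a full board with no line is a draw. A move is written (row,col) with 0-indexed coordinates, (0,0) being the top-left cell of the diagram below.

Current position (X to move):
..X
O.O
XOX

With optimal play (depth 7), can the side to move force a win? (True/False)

X winning at [..X/O.O/XOX]: True

[..X/O.O/XOX] X move#1: (0,0):-1/X.X/O.O/XOX, (0,1):-1/.XX/O.O/XOX, (1,1):+1/..X/OXO/XOX*
[..X/OXO/XOX] end (terminal -1, O#2); searched ..X/O.O/XOX to 7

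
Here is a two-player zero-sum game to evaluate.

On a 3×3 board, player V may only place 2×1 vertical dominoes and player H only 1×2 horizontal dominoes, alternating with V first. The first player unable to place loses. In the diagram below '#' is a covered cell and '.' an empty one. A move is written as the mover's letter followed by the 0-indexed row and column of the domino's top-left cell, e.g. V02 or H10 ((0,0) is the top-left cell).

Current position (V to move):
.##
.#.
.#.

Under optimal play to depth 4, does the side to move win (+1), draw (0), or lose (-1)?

p1 V@[.##/.#./.#.]: V00[###/##./.#.]+1* V10[.##/##./##.]+1 V12[.##/.##/.##]+1
p2 H@[###/##./.#.] terminal -1; root [.##/.#./.#.] d4

value(.##/.#./.#., V) = +1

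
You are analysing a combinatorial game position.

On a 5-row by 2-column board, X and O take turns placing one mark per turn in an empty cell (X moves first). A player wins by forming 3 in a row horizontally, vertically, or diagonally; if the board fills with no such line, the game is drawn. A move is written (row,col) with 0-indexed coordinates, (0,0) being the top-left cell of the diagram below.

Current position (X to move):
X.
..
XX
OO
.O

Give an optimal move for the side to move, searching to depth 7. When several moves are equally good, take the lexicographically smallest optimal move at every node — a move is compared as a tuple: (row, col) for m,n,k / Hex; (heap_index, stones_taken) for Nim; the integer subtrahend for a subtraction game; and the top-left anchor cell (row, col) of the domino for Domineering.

ply 1, X at X./../XX/OO/.O | (0,1)=+1→XX/../XX/OO/.O*; (1,0)=+1→X./X./XX/OO/.O; (1,1)=+1→X./.X/XX/OO/.O; (4,0)=+0→X./../XX/OO/XO
ply 2, O at XX/../XX/OO/.O | (1,0)=-1→XX/O./XX/OO/.O*; (1,1)=-1→XX/.O/XX/OO/.O; (4,0)=-1→XX/../XX/OO/OO
ply 3, X at XX/O./XX/OO/.O | (1,1)=+1→XX/OX/XX/OO/.O*; (4,0)=+0→XX/O./XX/OO/XO
ply 4: XX/OX/XX/OO/.O is terminal -1 (O); from X./../XX/OO/.O depth 7

X's best at [X./../XX/OO/.O]: (0,1)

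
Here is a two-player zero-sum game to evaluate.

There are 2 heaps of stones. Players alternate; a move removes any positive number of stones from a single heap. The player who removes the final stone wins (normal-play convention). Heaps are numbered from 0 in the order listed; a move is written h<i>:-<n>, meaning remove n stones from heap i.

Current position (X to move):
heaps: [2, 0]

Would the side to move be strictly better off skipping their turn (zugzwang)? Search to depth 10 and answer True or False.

p1 X@[(2,0)]: h0:-1[(1,0)]-1 h0:-2[(0,0)]+1*
p2 O@[(0,0)] terminal -1; root [(2,0)] d10
if X skipped the turn, O would face:
~ p1 O@[(2,0)]: h0:-1[(1,0)]-1 h0:-2[(0,0)]+1*
~ p2 X@[(0,0)] terminal -1; root [(2,0)] d10
compare (X): move=+1 vs pass=-1

zugzwang((2,0), X) = False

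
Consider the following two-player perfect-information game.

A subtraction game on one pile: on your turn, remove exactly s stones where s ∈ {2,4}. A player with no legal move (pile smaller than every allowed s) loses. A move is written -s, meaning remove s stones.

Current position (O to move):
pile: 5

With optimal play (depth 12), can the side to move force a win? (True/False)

ply 1, O at 5 | -2=-1→3; -4=+1→1*
ply 2: 1 is terminal -1 (X); from 5 depth 12

O winning at [5]: True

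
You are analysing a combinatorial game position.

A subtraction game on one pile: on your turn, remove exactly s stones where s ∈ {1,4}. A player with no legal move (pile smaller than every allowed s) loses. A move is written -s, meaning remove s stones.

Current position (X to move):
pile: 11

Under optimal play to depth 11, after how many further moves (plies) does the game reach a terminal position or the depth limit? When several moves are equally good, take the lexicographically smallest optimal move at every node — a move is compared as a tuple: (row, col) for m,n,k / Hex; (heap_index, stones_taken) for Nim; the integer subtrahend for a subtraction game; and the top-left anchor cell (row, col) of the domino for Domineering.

ply 1, X at 11 | -1=+1→10*; -4=+1→7
ply 2, O at 10 | -1=-1→9*; -4=-1→6
ply 3, X at 9 | -1=-1→8; -4=+1→5*
ply 4, O at 5 | -1=-1→4*; -4=-1→1
ply 5, X at 4 | -1=-1→3; -4=+1→0*
ply 6: 0 is terminal -1 (O); from 11 depth 11

PV length from [11]: 5 plies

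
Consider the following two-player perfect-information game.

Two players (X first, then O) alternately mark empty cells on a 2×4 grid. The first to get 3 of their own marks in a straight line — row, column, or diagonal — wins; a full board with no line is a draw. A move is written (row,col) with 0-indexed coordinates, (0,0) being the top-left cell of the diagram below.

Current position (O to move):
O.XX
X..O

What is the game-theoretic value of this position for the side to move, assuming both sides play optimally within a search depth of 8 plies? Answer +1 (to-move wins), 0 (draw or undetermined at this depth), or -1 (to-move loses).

p1 O@[O.XX/X..O]: (0,1)[OOXX/X..O]+0* (1,1)[O.XX/XO.O]-1 (1,2)[O.XX/X.OO]-1
p2 X@[OOXX/X..O]: (1,1)[OOXX/XX.O]+0* (1,2)[OOXX/X.XO]+0
p3 O@[OOXX/XX.O]: (1,2)[OOXX/XXOO]+0*
p4 X@[OOXX/XXOO] terminal +0; root [O.XX/X..O] d8

value(O.XX/X..O, O) = 0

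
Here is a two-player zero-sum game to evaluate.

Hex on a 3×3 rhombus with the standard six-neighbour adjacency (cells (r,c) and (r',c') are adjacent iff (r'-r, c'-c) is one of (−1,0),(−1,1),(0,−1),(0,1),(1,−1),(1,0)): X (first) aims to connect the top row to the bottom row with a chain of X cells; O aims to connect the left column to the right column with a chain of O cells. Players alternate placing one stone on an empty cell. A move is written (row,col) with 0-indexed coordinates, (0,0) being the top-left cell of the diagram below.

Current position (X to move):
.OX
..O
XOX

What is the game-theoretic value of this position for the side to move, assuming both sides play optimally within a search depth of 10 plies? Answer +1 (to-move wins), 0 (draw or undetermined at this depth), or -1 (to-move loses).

[.OX/..O/XOX] X move#1: (0,0):+1/XOX/..O/XOX*, (1,0):+1/.OX/X.O/XOX, (1,1):+1/.OX/.XO/XOX
[XOX/..O/XOX] O move#2: (1,0):-1/XOX/O.O/XOX*, (1,1):-1/XOX/.OO/XOX
[XOX/O.O/XOX] X move#3: (1,1):+1/XOX/OXO/XOX*
[XOX/OXO/XOX] end (terminal -1, O#4); searched .OX/..O/XOX to 10

value(.OX/..O/XOX, X) = +1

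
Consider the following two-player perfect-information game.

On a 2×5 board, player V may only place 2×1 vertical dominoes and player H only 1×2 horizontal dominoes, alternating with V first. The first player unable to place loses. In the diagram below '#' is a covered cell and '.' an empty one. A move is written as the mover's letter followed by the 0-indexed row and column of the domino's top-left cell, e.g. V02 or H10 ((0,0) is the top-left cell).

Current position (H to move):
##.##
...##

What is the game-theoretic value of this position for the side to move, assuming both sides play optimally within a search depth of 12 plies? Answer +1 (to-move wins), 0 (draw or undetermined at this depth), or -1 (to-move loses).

[##.##/...##] H move#1: H10:-1/##.##/##.##, H11:+1/##.##/.####*
[##.##/.####] end (terminal -1, V#2); searched ##.##/...## to 12

value(##.##/...##, H) = +1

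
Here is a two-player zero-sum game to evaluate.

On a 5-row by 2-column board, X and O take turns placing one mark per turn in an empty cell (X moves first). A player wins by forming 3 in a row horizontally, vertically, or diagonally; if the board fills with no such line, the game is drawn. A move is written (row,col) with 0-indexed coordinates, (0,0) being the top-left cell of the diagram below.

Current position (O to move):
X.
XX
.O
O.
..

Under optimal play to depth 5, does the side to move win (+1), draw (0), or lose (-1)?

value(X./XX/.O/O./.., O) = 0

ply 1, O at X./XX/.O/O./.. | (0,1)=-1→XO/XX/.O/O./..; (2,0)=+0→X./XX/OO/O./..*; (3,1)=-1→X./XX/.O/OO/..; (4,0)=-1→X./XX/.O/O./O.; (4,1)=-1→X./XX/.O/O./.O
ply 2, X at X./XX/OO/O./.. | (0,1)=-1→XX/XX/OO/O./..; (3,1)=-1→X./XX/OO/OX/..; (4,0)=+0→X./XX/OO/O./X.*; (4,1)=-1→X./XX/OO/O./.X
ply 3, O at X./XX/OO/O./X. | (0,1)=+0→XO/XX/OO/O./X.*; (3,1)=+0→X./XX/OO/OO/X.; (4,1)=+0→X./XX/OO/O./XO
ply 4, X at XO/XX/OO/O./X. | (3,1)=+0→XO/XX/OO/OX/X.*; (4,1)=+0→XO/XX/OO/O./XX
ply 5, O at XO/XX/OO/OX/X. | (4,1)=+0→XO/XX/OO/OX/XO*
ply 6: XO/XX/OO/OX/XO is terminal +0 (X); from X./XX/.O/O./.. depth 5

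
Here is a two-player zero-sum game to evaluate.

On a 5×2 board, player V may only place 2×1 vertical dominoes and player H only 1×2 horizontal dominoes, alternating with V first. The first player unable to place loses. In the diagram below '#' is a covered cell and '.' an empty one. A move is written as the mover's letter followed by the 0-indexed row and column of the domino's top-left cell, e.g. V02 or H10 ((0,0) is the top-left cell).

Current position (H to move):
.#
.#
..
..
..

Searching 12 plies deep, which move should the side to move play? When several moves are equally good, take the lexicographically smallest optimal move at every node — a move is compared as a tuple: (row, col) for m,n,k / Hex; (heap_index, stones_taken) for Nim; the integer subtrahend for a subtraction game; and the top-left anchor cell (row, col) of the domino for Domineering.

H's best at [.#/.#/../../..]: H30

p1 H@[.#/.#/../../..]: H20[.#/.#/##/../..]-1 H30[.#/.#/../##/..]+1* H40[.#/.#/../../##]-1
p2 V@[.#/.#/../##/..]: V00[##/##/../##/..]-1* V10[.#/##/#./##/..]-1
p3 H@[##/##/../##/..]: H20[##/##/##/##/..]+1* H40[##/##/../##/##]+1
p4 V@[##/##/##/##/..] terminal -1; root [.#/.#/../../..] d12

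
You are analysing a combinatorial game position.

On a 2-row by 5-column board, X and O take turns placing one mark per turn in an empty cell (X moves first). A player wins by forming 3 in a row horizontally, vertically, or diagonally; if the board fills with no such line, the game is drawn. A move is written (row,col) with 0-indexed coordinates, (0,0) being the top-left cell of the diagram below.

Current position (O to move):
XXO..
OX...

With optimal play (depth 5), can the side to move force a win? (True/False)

ply 1, O at XXO../OX... | (0,3)=+0→XXOO./OX...*; (0,4)=+0→XXO.O/OX...; (1,2)=+0→XXO../OXO..; (1,3)=+0→XXO../OX.O.; (1,4)=+0→XXO../OX..O
ply 2, X at XXOO./OX... | (0,4)=+0→XXOOX/OX...*; (1,2)=-1→XXOO./OXX..; (1,3)=-1→XXOO./OX.X.; (1,4)=-1→XXOO./OX..X
ply 3, O at XXOOX/OX... | (1,2)=+0→XXOOX/OXO..*; (1,3)=+0→XXOOX/OX.O.; (1,4)=+0→XXOOX/OX..O
ply 4, X at XXOOX/OXO.. | (1,3)=+0→XXOOX/OXOX.*; (1,4)=+0→XXOOX/OXO.X
ply 5, O at XXOOX/OXOX. | (1,4)=+0→XXOOX/OXOXO*
ply 6: XXOOX/OXOXO is terminal +0 (X); from XXO../OX... depth 5

O winning at [XXO../OX...]: False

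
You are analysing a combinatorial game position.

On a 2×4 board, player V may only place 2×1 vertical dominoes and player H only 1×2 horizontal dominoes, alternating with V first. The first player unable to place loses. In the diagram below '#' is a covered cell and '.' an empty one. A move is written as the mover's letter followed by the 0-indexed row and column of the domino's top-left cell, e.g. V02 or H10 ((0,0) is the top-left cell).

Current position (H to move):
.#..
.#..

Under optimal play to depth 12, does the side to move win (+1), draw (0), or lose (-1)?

value(.#../.#.., H) = +1

[.#../.#..] H move#1: H02:+1/.###/.#..*, H12:+1/.#../.###
[.###/.#..] V move#2: V00:-1/####/##..*
[####/##..] H move#3: H12:+1/####/####*
[####/####] end (terminal -1, V#4); searched .#../.#.. to 12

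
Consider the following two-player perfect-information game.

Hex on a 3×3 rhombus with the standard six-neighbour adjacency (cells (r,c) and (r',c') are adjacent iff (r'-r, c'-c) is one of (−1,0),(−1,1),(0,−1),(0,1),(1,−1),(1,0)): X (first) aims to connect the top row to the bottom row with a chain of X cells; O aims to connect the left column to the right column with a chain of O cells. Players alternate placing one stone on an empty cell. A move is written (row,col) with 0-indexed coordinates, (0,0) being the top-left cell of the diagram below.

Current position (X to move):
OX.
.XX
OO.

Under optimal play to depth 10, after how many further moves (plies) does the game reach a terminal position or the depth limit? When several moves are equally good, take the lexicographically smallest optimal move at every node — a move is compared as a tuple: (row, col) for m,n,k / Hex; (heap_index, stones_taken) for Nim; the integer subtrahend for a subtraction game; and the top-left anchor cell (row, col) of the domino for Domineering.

ply 1, X at OX./.XX/OO. | (0,2)=-1→OXX/.XX/OO.; (1,0)=-1→OX./XXX/OO.; (2,2)=+1→OX./.XX/OOX*
ply 2: OX./.XX/OOX is terminal -1 (O); from OX./.XX/OO. depth 10

PV length from [OX./.XX/OO.]: 1 ply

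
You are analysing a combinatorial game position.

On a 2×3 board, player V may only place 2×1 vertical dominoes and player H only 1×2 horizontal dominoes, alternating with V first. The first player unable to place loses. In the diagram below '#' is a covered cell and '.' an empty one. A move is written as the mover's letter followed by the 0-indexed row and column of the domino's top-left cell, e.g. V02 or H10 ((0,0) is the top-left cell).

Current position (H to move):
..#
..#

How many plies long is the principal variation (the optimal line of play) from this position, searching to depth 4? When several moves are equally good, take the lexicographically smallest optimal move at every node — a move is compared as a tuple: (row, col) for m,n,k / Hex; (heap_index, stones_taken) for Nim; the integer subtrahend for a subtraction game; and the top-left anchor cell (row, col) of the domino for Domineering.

PV length from [..#/..#]: 1 ply

ply 1, H at ..#/..# | H00=+1→###/..#*; H10=+1→..#/###
ply 2: ###/..# is terminal -1 (V); from ..#/..# depth 4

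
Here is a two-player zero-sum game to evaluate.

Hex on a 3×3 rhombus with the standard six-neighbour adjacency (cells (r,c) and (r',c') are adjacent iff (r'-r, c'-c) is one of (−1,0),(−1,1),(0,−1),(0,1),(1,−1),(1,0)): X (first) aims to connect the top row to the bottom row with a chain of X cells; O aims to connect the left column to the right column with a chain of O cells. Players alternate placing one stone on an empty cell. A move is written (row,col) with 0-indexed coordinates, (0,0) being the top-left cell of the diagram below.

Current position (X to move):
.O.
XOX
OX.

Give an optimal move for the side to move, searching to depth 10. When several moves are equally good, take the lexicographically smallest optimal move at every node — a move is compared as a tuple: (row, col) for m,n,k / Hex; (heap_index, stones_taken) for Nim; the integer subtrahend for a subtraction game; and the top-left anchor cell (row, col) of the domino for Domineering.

[.O./XOX/OX.] X move#1: (0,0):-1/XO./XOX/OX., (0,2):+1/.OX/XOX/OX.*, (2,2):-1/.O./XOX/OXX
[.OX/XOX/OX.] end (terminal -1, O#2); searched .O./XOX/OX. to 10

X's best at [.O./XOX/OX.]: (0,2)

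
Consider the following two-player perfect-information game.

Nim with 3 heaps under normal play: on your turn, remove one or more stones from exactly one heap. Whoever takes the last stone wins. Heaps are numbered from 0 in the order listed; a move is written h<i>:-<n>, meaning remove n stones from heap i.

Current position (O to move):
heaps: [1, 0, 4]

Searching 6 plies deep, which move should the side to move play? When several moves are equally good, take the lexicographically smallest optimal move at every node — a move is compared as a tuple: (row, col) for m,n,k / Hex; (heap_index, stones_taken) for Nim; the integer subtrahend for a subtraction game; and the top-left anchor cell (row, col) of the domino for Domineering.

p1 O@[(1,0,4)]: h0:-1[(0,0,4)]-1 h2:-1[(1,0,3)]-1 h2:-2[(1,0,2)]-1 h2:-3[(1,0,1)]+1* h2:-4[(1,0,0)]-1
p2 X@[(1,0,1)]: h0:-1[(0,0,1)]-1* h2:-1[(1,0,0)]-1
p3 O@[(0,0,1)]: h2:-1[(0,0,0)]+1*
p4 X@[(0,0,0)] terminal -1; root [(1,0,4)] d6

O's best at [(1,0,4)]: h2:-3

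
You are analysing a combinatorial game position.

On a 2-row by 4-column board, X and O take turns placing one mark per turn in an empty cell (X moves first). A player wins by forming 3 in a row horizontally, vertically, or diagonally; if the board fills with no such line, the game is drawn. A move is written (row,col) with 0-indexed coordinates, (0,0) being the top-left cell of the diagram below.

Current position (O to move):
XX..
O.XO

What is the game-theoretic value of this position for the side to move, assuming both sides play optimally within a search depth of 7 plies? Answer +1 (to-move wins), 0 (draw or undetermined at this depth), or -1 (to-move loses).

value(XX../O.XO, O) = 0

[XX../O.XO] O move#1: (0,2):+0/XXO./O.XO*, (0,3):-1/XX.O/O.XO, (1,1):-1/XX../OOXO
[XXO./O.XO] X move#2: (0,3):+0/XXOX/O.XO*, (1,1):+0/XXO./OXXO
[XXOX/O.XO] O move#3: (1,1):+0/XXOX/OOXO*
[XXOX/OOXO] end (terminal +0, X#4); searched XX../O.XO to 7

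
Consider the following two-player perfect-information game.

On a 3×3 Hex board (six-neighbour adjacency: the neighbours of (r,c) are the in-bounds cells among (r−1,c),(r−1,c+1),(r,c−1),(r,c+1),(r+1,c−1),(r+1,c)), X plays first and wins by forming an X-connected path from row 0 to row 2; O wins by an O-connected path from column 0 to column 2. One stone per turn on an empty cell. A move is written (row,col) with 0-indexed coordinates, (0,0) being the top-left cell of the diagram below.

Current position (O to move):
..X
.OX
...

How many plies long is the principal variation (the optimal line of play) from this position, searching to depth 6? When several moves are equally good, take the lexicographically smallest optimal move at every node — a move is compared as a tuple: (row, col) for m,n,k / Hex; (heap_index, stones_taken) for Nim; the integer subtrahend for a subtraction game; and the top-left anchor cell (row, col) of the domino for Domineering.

p1 O@[..X/.OX/...]: (0,0)[O.X/.OX/...]-1* (0,1)[.OX/.OX/...]-1 (1,0)[..X/OOX/...]-1 (2,0)[..X/.OX/O..]-1 (2,1)[..X/.OX/.O.]-1 (2,2)[..X/.OX/..O]-1
p2 X@[O.X/.OX/...]: (0,1)[OXX/.OX/...]+1* (1,0)[O.X/XOX/...]+1 (2,0)[O.X/.OX/X..]+1 (2,1)[O.X/.OX/.X.]+1 (2,2)[O.X/.OX/..X]+1
p3 O@[OXX/.OX/...]: (1,0)[OXX/OOX/...]-1* (2,0)[OXX/.OX/O..]-1 (2,1)[OXX/.OX/.O.]-1 (2,2)[OXX/.OX/..O]-1
p4 X@[OXX/OOX/...]: (2,0)[OXX/OOX/X..]+1* (2,1)[OXX/OOX/.X.]+1 (2,2)[OXX/OOX/..X]+1
p5 O@[OXX/OOX/X..]: (2,1)[OXX/OOX/XO.]-1* (2,2)[OXX/OOX/X.O]-1
p6 X@[OXX/OOX/XO.]: (2,2)[OXX/OOX/XOX]+1*
p7 O@[OXX/OOX/XOX] terminal -1; root [..X/.OX/...] d6

PV length from [..X/.OX/...]: 6 plies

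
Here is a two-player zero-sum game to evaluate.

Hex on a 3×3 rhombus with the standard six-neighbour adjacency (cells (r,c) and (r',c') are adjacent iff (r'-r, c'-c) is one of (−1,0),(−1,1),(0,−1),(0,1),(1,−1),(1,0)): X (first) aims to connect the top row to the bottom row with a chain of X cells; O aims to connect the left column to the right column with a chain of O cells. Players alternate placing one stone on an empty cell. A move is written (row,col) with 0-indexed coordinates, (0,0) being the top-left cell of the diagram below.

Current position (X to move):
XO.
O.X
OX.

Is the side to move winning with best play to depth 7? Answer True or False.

p1 X@[XO./O.X/OX.]: (0,2)[XOX/O.X/OX.]+1* (1,1)[XO./OXX/OX.]-1 (2,2)[XO./O.X/OXX]-1
p2 O@[XOX/O.X/OX.] terminal -1; root [XO./O.X/OX.] d7

X winning at [XO./O.X/OX.]: True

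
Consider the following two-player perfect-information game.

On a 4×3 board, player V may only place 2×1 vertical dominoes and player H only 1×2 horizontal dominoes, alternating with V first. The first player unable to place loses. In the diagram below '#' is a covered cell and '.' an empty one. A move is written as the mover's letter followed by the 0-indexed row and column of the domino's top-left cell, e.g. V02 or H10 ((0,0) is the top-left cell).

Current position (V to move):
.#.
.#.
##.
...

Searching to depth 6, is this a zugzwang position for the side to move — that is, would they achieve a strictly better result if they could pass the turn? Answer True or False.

ply 1, V at .#./.#./##./... | V00=+1→##./##./##./...*; V02=+1→.##/.##/##./...; V12=+1→.#./.##/###/...; V22=+1→.#./.#./###/..#
ply 2, H at ##./##./##./... | H30=-1→##./##./##./##.*; H31=-1→##./##./##./.##
ply 3, V at ##./##./##./##. | V02=+1→###/###/##./##.*; V12=+1→##./###/###/##.; V22=+1→##./##./###/###
ply 4: ###/###/##./##. is terminal -1 (H); from .#./.#./##./... depth 6
if V skipped the turn, H would face:
~ ply 1, H at .#./.#./##./... | H30=-1→.#./.#./##./##.*; H31=-1→.#./.#./##./.##
~ ply 2, V at .#./.#./##./##. | V00=+1→##./##./##./##.*; V02=+1→.##/.##/##./##.; V12=+1→.#./.##/###/##.; V22=+1→.#./.#./###/###
~ ply 3: ##./##./##./##. is terminal -1 (H); from .#./.#./##./... depth 6
compare (V): move=+1 vs pass=+1

zugzwang(.#./.#./##./..., V) = False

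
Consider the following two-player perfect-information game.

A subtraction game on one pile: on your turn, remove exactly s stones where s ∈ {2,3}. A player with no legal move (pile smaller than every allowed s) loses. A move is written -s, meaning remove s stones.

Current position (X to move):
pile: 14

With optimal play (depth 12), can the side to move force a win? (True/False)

X winning at [14]: True

[14] X move#1: -2:-1/12, -3:+1/11*
[11] O move#2: -2:-1/9*, -3:-1/8
[9] X move#3: -2:-1/7, -3:+1/6*
[6] O move#4: -2:-1/4*, -3:-1/3
[4] X move#5: -2:-1/2, -3:+1/1*
[1] end (terminal -1, O#6); searched 14 to 12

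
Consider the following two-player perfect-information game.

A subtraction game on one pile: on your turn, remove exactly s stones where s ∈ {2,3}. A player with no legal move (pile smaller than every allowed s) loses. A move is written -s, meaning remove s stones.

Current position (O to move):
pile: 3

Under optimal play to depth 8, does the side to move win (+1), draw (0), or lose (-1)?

[3] O move#1: -2:+1/1*, -3:+1/0
[1] end (terminal -1, X#2); searched 3 to 8

value(3, O) = +1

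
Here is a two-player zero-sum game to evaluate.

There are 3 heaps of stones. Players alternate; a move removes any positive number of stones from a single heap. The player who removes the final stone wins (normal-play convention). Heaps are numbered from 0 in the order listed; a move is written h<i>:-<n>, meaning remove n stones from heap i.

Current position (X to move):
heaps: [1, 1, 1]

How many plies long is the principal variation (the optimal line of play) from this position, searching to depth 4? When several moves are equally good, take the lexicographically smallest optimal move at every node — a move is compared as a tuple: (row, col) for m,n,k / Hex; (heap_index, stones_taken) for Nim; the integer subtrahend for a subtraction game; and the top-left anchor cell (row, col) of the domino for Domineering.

[(1,1,1)] X move#1: h0:-1:+1/(0,1,1)*, h1:-1:+1/(1,0,1), h2:-1:+1/(1,1,0)
[(0,1,1)] O move#2: h1:-1:-1/(0,0,1)*, h2:-1:-1/(0,1,0)
[(0,0,1)] X move#3: h2:-1:+1/(0,0,0)*
[(0,0,0)] end (terminal -1, O#4); searched (1,1,1) to 4

PV length from [(1,1,1)]: 3 plies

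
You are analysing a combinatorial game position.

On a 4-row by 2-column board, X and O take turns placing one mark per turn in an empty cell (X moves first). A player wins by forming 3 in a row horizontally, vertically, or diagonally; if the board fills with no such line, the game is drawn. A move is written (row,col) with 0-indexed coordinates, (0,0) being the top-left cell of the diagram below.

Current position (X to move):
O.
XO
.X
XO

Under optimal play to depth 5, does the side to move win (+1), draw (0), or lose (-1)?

value(O./XO/.X/XO, X) = +1

p1 X@[O./XO/.X/XO]: (0,1)[OX/XO/.X/XO]+0 (2,0)[O./XO/XX/XO]+1*
p2 O@[O./XO/XX/XO] terminal -1; root [O./XO/.X/XO] d5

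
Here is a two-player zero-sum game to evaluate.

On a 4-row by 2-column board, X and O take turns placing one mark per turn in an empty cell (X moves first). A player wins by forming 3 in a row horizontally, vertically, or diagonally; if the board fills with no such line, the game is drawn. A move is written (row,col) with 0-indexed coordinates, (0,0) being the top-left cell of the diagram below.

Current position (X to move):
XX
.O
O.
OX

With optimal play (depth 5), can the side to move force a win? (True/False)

X winning at [XX/.O/O./OX]: False

ply 1, X at XX/.O/O./OX | (1,0)=+0→XX/XO/O./OX*; (2,1)=-1→XX/.O/OX/OX
ply 2, O at XX/XO/O./OX | (2,1)=+0→XX/XO/OO/OX*
ply 3: XX/XO/OO/OX is terminal +0 (X); from XX/.O/O./OX depth 5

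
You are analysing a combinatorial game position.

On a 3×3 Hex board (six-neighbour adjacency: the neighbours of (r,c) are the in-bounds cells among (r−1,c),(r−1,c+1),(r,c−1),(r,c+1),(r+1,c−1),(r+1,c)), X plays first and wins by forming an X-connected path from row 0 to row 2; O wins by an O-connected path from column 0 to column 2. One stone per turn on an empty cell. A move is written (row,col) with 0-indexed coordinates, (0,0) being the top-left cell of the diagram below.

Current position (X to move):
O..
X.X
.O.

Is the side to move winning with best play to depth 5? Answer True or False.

X winning at [O../X.X/.O.]: True

ply 1, X at O../X.X/.O. | (0,1)=+1→OX./X.X/.O.*; (0,2)=+1→O.X/X.X/.O.; (1,1)=+1→O../XXX/.O.; (2,0)=+1→O../X.X/XO.; (2,2)=+1→O../X.X/.OX
ply 2, O at OX./X.X/.O. | (0,2)=-1→OXO/X.X/.O.*; (1,1)=-1→OX./XOX/.O.; (2,0)=-1→OX./X.X/OO.; (2,2)=-1→OX./X.X/.OO
ply 3, X at OXO/X.X/.O. | (1,1)=+1→OXO/XXX/.O.*; (2,0)=+1→OXO/X.X/XO.; (2,2)=+1→OXO/X.X/.OX
ply 4, O at OXO/XXX/.O. | (2,0)=-1→OXO/XXX/OO.*; (2,2)=-1→OXO/XXX/.OO
ply 5, X at OXO/XXX/OO. | (2,2)=+1→OXO/XXX/OOX*
ply 6: OXO/XXX/OOX is terminal -1 (O); from O../X.X/.O. depth 5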